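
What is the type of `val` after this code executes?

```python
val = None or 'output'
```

'or' with None returns the other value ('output', str)

str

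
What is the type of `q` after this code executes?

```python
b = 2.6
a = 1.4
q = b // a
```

float // float returns float (floor division preserves float type)

float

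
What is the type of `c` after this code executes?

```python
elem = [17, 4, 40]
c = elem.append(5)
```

list.append() returns None (mutates in place)

NoneType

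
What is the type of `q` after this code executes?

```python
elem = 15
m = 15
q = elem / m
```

int / int always returns float in Python 3 (15 / 15 = 1)

float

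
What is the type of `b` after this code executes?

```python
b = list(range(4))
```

list(range(...)) returns list

list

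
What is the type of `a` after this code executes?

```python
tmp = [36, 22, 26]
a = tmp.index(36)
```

list.index() returns int

int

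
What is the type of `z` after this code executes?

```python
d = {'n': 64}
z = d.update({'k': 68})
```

dict.update() returns None

NoneType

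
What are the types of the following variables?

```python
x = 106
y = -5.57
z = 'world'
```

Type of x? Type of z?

x is int; z is str

int, str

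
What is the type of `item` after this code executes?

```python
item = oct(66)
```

oct() returns str representation

str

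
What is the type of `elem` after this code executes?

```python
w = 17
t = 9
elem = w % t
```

int % int returns int (17 % 9 = 8)

int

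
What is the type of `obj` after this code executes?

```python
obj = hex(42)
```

hex() returns str representation

str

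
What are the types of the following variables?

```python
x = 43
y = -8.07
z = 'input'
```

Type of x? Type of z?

x is int; z is str

int, str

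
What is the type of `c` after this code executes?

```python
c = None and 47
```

'and' returns first falsy value (None)

NoneType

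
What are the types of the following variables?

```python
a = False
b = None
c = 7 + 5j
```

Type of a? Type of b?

a is bool; b is NoneType

bool, NoneType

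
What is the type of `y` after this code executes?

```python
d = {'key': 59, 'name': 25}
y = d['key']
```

Accessing dict[str, int] with key 'key' returns int value 59

int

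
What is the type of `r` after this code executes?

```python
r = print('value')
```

print() returns None

NoneType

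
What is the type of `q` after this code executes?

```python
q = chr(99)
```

chr() returns str (single character)

str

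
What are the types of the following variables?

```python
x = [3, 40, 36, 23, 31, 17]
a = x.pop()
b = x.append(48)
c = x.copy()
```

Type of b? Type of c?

list.append() returns None; list.copy() returns list

NoneType, list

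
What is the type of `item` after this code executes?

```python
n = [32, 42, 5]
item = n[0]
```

Indexing a list of ints returns int (n[0] = 32)

int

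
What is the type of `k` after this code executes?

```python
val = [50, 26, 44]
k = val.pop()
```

list.pop() returns the popped element (int here)

int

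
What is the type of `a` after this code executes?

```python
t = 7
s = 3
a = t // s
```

int // int returns int (7 // 3 = 2)

int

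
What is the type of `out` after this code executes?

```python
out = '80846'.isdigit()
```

str.isdigit() returns bool

bool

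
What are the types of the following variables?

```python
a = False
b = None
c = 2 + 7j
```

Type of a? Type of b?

a is bool; b is NoneType

bool, NoneType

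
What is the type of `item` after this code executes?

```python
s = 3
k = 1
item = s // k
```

int // int returns int (3 // 1 = 3)

int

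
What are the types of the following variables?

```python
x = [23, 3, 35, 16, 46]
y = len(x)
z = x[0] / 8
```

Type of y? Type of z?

len() returns int; int / int returns float

int, float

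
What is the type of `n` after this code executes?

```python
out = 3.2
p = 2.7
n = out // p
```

float // float returns float (floor division preserves float type)

float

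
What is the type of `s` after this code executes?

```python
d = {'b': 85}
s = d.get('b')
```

dict.get() returns the value (int) when key is found

int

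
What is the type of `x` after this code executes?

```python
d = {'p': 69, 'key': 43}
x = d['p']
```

Accessing dict[str, int] with key 'p' returns int value 69

int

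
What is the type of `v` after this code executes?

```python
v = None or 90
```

'or' with None returns the other value (90, int)

int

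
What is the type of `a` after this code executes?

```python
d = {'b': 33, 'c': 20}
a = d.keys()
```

.keys() returns a dict_keys view object

dict_keys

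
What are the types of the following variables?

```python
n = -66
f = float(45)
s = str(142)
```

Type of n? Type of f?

n is int; f is float

int, float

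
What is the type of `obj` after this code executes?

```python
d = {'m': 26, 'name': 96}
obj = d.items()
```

dict.items() returns a dict_items view

dict_items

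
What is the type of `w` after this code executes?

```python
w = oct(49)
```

oct() returns str representation

str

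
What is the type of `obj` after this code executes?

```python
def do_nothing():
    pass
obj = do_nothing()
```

A function with no return statement returns None

NoneType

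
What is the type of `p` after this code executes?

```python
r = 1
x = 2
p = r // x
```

int // int returns int (1 // 2 = 0)

int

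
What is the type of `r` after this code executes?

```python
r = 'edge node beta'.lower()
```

str.lower() returns str

str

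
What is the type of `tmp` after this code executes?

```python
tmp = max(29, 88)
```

max() of ints returns int

int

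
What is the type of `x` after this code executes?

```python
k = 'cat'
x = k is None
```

'is' comparison returns bool

bool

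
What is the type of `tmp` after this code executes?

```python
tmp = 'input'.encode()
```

str.encode() returns bytes

bytes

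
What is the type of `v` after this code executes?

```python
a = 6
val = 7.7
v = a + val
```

int + float returns float (6 + 7.7 = 13.7)

float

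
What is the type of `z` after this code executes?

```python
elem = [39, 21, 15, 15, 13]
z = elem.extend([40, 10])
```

list.extend() returns None

NoneType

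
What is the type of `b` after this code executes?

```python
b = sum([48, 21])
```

sum() of ints returns int

int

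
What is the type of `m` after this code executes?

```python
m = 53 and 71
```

'and' returns the last value when all truthy (71, which is int)

int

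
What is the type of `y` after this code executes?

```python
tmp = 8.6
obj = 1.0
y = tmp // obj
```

float // float returns float (floor division preserves float type)

float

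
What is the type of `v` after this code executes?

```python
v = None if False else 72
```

Ternary: condition is False, else branch (72) taken → int

int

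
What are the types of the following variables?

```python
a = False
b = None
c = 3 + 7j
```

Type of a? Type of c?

a is bool; c is complex

bool, complex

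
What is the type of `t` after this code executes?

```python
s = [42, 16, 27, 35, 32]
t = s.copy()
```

list.copy() returns list

list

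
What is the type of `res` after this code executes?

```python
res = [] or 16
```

'or' returns first truthy value (16, which is int)

int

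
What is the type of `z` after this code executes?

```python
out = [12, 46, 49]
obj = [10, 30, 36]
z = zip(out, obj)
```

zip() returns a zip iterator object

zip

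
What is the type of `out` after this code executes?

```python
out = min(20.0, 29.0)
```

min() of floats returns float

float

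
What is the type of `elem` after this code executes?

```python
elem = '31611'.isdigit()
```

str.isdigit() returns bool

bool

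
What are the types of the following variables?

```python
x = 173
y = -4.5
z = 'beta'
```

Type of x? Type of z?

x is int; z is str

int, str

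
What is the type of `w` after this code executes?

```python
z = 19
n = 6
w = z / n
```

int / int always returns float in Python 3 (19 / 6 = 3.16667)

float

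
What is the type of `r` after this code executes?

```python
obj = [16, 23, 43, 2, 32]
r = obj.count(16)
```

list.count() returns int

int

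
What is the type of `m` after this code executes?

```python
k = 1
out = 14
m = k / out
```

int / int always returns float in Python 3 (1 / 14 = 0.0714286)

float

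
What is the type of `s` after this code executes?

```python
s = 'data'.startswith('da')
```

str.startswith() returns bool

bool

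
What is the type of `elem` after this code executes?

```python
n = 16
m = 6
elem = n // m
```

int // int returns int (16 // 6 = 2)

int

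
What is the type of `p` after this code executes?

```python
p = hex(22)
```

hex() returns str representation

str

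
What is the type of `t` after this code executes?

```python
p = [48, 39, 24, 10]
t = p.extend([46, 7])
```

list.extend() returns None

NoneType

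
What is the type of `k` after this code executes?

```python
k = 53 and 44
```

'and' returns the last value when all truthy (44, which is int)

int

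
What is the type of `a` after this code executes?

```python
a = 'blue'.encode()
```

str.encode() returns bytes

bytes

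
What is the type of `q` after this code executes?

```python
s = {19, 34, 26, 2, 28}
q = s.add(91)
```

set.add() returns None (mutates in place)

NoneType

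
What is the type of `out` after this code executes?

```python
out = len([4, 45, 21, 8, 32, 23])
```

len() always returns int

int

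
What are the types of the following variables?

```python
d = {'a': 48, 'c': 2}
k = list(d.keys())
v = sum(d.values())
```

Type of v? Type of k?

sum of int values returns int; list(...) returns list

int, list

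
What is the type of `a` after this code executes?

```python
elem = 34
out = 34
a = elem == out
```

Equality comparison returns bool

bool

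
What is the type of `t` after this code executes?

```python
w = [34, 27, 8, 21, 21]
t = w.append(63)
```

list.append() returns None (mutates in place)

NoneType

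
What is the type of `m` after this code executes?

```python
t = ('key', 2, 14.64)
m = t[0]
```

Index 0 of tuple is 'key' which is str

str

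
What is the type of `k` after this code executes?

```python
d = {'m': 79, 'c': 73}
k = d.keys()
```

.keys() returns a dict_keys view object

dict_keys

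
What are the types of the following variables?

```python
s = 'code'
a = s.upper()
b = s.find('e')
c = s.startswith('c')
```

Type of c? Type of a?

str.startswith() returns bool; str.upper() returns str

bool, str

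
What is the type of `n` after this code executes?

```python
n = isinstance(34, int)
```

isinstance() returns bool

bool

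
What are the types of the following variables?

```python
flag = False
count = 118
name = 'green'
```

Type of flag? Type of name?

flag is bool; name is str

bool, str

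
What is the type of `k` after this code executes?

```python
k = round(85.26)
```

round() with no ndigits arg returns int

int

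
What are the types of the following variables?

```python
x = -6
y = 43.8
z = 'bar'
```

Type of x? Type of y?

x is int; y is float

int, float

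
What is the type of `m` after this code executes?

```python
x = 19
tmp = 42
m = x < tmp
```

Comparison operators return bool

bool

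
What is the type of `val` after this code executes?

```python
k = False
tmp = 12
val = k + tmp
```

bool + int returns int (False is 0, so 0 + 12 = 12)

int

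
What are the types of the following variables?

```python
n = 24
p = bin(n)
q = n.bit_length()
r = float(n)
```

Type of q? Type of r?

int.bit_length() returns int; float() returns float

int, float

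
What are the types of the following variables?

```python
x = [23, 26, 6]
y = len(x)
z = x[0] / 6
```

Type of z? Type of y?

int / int returns float; len() returns int

float, int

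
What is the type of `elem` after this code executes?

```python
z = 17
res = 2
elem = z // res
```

int // int returns int (17 // 2 = 8)

int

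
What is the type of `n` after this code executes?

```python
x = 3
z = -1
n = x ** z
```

int ** negative int returns float

float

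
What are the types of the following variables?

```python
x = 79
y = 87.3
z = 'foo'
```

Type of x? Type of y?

x is int; y is float

int, float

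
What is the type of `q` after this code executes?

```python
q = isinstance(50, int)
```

isinstance() returns bool

bool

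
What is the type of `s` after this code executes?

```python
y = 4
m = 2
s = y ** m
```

int ** positive int returns int (4 ** 2 = 16)

int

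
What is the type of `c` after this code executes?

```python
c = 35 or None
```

'or' returns first truthy value (35, int)

int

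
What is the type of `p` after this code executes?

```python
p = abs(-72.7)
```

abs() of float returns float

float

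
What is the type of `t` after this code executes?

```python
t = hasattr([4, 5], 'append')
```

hasattr() returns bool

bool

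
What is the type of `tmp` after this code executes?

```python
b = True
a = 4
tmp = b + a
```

bool + int returns int (True is 1, so 1 + 4 = 5)

int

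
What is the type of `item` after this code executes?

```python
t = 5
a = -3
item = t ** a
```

int ** negative int returns float

float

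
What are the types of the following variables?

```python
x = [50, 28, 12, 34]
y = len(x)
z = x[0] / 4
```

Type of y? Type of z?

len() returns int; int / int returns float

int, float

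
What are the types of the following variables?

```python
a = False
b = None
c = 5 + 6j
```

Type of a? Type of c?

a is bool; c is complex

bool, complex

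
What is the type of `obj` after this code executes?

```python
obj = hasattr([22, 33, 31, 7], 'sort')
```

hasattr() returns bool

bool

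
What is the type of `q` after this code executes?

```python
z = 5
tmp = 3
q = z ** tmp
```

int ** positive int returns int (5 ** 3 = 125)

int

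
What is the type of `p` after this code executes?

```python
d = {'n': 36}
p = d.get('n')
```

dict.get() returns the value (int) when key is found

int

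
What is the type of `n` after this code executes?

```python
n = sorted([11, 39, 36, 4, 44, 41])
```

sorted() always returns list

list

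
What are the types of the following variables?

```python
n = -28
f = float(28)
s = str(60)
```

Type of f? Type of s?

f is float; s is str

float, str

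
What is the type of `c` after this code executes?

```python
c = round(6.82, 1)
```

round() with ndigits arg returns float

float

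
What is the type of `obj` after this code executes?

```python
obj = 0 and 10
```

'and' returns the first falsy value (0, which is int)

int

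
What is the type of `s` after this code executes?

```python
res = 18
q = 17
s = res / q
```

int / int always returns float in Python 3 (18 / 17 = 1.05882)

float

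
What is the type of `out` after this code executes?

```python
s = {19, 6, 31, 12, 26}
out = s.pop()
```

Popping from a set of ints returns int

int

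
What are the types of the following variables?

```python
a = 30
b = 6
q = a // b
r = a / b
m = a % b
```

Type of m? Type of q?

int % int returns int; int // int returns int

int, int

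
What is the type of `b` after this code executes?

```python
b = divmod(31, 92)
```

divmod() returns a tuple (quotient, remainder)

tuple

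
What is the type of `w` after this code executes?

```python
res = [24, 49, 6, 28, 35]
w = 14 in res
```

'in' operator returns bool

bool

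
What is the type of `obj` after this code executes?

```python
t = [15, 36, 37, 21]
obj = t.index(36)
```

list.index() returns int

int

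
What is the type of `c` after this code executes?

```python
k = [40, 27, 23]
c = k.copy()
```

list.copy() returns list

list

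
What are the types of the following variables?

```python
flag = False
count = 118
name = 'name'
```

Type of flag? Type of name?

flag is bool; name is str

bool, str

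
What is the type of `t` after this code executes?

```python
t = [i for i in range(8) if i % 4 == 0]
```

A list comprehension [...] produces a list

list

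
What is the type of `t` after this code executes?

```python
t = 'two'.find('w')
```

str.find() returns int (index, or -1)

int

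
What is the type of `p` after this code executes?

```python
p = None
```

None has type NoneType

NoneType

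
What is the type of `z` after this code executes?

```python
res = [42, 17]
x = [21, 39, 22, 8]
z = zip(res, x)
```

zip() returns a zip iterator object

zip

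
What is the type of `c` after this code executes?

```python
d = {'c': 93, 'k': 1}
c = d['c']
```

Accessing dict[str, int] with key 'c' returns int value 93

int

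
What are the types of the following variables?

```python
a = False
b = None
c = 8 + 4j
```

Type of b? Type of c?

b is NoneType; c is complex

NoneType, complex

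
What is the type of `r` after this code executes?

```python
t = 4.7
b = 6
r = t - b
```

float - int returns float (4.7 - 6 = -1.3)

float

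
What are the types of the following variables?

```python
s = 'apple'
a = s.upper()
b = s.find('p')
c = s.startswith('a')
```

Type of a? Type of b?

str.upper() returns str; str.find() returns int

str, int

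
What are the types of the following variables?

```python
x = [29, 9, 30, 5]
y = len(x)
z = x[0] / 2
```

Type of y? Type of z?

len() returns int; int / int returns float

int, float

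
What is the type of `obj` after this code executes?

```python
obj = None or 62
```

'or' with None returns the other value (62, int)

int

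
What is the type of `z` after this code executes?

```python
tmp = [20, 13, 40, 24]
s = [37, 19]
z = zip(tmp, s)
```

zip() returns a zip iterator object

zip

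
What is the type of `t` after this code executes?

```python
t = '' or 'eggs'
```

'or' returns first truthy value ('eggs', which is str)

str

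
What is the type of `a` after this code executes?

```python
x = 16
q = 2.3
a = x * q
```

int * float returns float (16 * 2.3 = 36.8)

float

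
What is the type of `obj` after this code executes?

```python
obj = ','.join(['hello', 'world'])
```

str.join() returns str

str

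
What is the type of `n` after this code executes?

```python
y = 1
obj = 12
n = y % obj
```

int % int returns int (1 % 12 = 1)

int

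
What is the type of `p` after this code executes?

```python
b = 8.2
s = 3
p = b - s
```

float - int returns float (8.2 - 3 = 5.2)

float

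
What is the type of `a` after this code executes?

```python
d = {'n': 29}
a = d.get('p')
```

dict.get() returns None when key 'p' is not found and no default given

NoneType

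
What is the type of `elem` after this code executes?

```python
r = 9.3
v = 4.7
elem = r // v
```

float // float returns float (floor division preserves float type)

float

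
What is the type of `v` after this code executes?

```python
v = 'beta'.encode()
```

str.encode() returns bytes

bytes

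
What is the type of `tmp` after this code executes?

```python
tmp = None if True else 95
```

Ternary: condition is True, if branch (None) taken → NoneType

NoneType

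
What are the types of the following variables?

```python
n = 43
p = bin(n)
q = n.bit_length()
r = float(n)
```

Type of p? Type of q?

bin() returns str; int.bit_length() returns int

str, int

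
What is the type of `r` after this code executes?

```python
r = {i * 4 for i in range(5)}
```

A set comprehension {expr for x in iterable} produces a set

set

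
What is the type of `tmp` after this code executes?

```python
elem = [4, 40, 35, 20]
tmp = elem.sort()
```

list.sort() returns None (sorts in place)

NoneType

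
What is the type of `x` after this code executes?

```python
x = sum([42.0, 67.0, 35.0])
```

sum() of floats returns float

float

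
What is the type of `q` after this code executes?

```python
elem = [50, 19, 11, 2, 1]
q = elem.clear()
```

list.clear() returns None

NoneType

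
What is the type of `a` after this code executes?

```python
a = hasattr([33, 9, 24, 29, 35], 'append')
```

hasattr() returns bool

bool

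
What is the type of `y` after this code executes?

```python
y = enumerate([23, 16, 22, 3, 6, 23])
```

enumerate() returns an enumerate iterator object

enumerate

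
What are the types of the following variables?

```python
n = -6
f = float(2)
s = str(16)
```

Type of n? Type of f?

n is int; f is float

int, float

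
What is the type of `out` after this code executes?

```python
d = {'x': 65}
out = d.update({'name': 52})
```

dict.update() returns None

NoneType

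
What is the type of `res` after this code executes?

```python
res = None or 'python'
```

'or' with None returns the other value ('python', str)

str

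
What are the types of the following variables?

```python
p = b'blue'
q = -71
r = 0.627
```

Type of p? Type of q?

p is bytes; q is int

bytes, int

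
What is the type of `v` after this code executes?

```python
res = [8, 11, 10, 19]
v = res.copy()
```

list.copy() returns list

list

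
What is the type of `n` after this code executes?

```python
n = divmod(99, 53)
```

divmod() returns a tuple (quotient, remainder)

tuple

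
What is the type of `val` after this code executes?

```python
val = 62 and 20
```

'and' returns the last value when all truthy (20, which is int)

int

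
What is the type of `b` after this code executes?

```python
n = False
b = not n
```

'not' always returns bool

bool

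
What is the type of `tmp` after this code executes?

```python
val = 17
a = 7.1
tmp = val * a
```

int * float returns float (17 * 7.1 = 120.7)

float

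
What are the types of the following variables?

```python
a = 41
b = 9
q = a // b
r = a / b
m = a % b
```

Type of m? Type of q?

int % int returns int; int // int returns int

int, int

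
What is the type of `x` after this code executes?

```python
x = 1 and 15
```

'and' returns the last value when all truthy (15, which is int)

int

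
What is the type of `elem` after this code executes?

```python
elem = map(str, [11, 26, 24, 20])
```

map() returns a map iterator object

map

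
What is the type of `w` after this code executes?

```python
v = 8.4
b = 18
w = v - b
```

float - int returns float (8.4 - 18 = -9.6)

float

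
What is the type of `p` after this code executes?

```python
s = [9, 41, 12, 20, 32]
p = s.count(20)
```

list.count() returns int

int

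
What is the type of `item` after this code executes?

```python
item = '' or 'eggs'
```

'or' returns first truthy value ('eggs', which is str)

str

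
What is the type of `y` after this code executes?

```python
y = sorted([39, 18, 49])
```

sorted() always returns list

list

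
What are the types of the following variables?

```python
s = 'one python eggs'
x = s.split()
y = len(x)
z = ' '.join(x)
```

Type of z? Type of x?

str.join() returns str; str.split() returns list

str, list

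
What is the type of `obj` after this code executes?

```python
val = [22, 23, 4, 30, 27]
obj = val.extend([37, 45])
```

list.extend() returns None

NoneType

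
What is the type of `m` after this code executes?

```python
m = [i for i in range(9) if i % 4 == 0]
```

A list comprehension [...] produces a list

list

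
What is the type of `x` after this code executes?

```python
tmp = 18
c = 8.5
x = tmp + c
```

int + float returns float (18 + 8.5 = 26.5)

float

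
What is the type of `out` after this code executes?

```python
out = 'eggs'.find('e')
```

str.find() returns int (index, or -1)

int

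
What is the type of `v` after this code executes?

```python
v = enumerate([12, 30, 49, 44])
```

enumerate() returns an enumerate iterator object

enumerate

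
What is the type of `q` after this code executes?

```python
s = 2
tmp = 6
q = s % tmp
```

int % int returns int (2 % 6 = 2)

int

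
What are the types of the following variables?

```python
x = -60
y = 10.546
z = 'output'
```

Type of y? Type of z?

y is float; z is str

float, str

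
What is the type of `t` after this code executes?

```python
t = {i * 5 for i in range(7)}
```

A set comprehension {expr for x in iterable} produces a set

set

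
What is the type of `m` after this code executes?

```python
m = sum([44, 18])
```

sum() of ints returns int

int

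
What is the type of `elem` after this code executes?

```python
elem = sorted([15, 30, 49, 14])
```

sorted() always returns list

list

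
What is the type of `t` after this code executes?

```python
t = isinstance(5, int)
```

isinstance() returns bool

bool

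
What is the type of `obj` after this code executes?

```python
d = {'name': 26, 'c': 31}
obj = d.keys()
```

.keys() returns a dict_keys view object

dict_keys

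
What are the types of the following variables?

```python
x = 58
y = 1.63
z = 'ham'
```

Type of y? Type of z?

y is float; z is str

float, str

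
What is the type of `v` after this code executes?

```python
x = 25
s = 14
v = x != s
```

Comparison operators return bool

bool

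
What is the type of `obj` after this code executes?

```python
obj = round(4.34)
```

round() with no ndigits arg returns int

int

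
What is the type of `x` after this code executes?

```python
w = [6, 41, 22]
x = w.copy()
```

list.copy() returns list

list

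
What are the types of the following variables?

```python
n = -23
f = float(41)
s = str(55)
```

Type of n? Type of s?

n is int; s is str

int, str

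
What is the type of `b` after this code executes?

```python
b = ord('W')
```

ord() returns int (Unicode code point)

int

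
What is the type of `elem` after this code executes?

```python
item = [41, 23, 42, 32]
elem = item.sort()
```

list.sort() returns None (sorts in place)

NoneType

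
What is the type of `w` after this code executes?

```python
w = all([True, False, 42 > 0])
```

all() returns bool

bool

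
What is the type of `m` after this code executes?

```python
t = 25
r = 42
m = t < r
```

Comparison operators return bool

bool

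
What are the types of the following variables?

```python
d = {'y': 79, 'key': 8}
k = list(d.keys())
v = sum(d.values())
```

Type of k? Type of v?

list(...) returns list; sum of int values returns int

list, int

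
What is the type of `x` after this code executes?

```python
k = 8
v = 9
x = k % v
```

int % int returns int (8 % 9 = 8)

int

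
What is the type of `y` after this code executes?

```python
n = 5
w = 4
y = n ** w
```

int ** positive int returns int (5 ** 4 = 625)

int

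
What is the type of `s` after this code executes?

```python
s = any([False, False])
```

any() returns bool

bool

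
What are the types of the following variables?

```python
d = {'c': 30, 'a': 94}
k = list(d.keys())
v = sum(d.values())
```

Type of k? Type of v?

list(...) returns list; sum of int values returns int

list, int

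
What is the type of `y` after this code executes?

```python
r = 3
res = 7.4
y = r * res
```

int * float returns float (3 * 7.4 = 22.2)

float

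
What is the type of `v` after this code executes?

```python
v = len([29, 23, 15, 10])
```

len() always returns int

int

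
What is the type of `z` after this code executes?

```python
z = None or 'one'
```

'or' with None returns the other value ('one', str)

str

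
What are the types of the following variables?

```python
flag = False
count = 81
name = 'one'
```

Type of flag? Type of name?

flag is bool; name is str

bool, str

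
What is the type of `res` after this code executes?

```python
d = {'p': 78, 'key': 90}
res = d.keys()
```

.keys() returns a dict_keys view object

dict_keys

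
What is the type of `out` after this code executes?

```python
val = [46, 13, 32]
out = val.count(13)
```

list.count() returns int

int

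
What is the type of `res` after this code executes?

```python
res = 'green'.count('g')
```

str.count() returns int

int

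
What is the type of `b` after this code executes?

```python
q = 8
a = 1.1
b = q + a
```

int + float returns float (8 + 1.1 = 9.1)

float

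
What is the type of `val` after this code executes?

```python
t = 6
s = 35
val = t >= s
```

Comparison operators return bool

bool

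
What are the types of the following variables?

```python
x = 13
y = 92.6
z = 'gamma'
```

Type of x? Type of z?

x is int; z is str

int, str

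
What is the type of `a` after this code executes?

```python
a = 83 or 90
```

'or' returns the first truthy value (83, which is int)

int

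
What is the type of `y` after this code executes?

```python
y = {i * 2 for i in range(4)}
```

A set comprehension {expr for x in iterable} produces a set

set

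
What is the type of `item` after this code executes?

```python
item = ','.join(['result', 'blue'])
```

str.join() returns str

str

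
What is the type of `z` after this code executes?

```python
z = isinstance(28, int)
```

isinstance() returns bool

bool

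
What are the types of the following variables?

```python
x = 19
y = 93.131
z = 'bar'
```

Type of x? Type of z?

x is int; z is str

int, str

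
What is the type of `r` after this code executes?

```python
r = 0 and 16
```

'and' returns the first falsy value (0, which is int)

int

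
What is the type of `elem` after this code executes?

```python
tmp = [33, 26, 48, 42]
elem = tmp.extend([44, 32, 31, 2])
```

list.extend() returns None

NoneType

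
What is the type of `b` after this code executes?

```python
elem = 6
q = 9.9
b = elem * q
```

int * float returns float (6 * 9.9 = 59.4)

float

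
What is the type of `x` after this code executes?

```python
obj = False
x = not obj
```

'not' always returns bool

bool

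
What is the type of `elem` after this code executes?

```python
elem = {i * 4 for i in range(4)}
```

A set comprehension {expr for x in iterable} produces a set

set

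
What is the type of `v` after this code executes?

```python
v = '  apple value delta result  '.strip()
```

str.strip() returns str

str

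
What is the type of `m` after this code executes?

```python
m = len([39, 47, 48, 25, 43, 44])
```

len() always returns int

int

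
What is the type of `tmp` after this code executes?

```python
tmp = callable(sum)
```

callable() returns bool

bool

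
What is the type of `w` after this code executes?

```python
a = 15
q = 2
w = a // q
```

int // int returns int (15 // 2 = 7)

int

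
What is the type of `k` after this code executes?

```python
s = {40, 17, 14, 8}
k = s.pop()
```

Popping from a set of ints returns int

int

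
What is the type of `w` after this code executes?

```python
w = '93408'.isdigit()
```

str.isdigit() returns bool

bool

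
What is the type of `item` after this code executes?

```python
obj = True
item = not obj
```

'not' always returns bool

bool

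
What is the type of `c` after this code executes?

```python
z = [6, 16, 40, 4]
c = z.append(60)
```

list.append() returns None (mutates in place)

NoneType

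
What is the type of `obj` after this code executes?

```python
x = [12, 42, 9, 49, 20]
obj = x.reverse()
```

list.reverse() returns None

NoneType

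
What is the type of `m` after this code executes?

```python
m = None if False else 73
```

Ternary: condition is False, else branch (73) taken → int

int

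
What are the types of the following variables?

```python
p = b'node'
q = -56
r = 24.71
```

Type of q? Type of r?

q is int; r is float

int, float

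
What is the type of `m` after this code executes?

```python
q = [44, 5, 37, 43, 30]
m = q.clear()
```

list.clear() returns None

NoneType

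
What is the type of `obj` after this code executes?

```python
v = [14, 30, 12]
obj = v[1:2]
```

Slicing a list always returns a list

list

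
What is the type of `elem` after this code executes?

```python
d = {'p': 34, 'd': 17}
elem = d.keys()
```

.keys() returns a dict_keys view object

dict_keys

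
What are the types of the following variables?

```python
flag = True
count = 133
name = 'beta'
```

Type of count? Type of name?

count is int; name is str

int, str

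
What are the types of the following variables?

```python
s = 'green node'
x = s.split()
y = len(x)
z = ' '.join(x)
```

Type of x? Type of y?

str.split() returns list; len() returns int

list, int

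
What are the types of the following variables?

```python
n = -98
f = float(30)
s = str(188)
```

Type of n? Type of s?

n is int; s is str

int, str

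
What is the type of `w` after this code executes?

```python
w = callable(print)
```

callable() returns bool

bool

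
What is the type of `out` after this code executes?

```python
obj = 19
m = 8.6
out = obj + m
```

int + float returns float (19 + 8.6 = 27.6)

float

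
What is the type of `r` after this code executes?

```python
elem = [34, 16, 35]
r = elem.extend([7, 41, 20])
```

list.extend() returns None

NoneType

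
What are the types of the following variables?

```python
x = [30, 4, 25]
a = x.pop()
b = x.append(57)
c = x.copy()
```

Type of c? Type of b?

list.copy() returns list; list.append() returns None

list, NoneType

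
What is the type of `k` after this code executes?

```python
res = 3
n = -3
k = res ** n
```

int ** negative int returns float

float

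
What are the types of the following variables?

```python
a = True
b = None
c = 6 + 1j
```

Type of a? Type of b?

a is bool; b is NoneType

bool, NoneType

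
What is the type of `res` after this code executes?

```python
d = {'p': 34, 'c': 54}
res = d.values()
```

.values() returns a dict_values view object

dict_values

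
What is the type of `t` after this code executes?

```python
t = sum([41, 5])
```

sum() of ints returns int

int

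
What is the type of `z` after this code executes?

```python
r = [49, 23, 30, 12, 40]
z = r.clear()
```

list.clear() returns None

NoneType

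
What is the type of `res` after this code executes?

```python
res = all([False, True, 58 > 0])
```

all() returns bool

bool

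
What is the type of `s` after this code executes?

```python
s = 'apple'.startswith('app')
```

str.startswith() returns bool

bool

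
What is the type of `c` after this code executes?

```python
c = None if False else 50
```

Ternary: condition is False, else branch (50) taken → int

int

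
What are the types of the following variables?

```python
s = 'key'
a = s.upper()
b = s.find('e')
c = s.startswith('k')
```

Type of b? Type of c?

str.find() returns int; str.startswith() returns bool

int, bool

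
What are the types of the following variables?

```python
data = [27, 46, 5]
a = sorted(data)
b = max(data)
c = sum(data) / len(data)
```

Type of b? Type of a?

max of ints returns int; sorted() returns list

int, list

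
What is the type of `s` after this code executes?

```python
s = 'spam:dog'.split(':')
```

str.split() returns list

list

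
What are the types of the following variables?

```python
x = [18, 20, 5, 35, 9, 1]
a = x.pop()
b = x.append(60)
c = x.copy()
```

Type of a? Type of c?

list.pop() returns the element (int); list.copy() returns list

int, list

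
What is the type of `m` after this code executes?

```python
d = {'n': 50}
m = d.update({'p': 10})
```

dict.update() returns None

NoneType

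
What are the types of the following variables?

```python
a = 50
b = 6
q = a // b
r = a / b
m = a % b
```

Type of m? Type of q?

int % int returns int; int // int returns int

int, int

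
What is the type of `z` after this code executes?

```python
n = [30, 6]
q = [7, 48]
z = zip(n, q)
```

zip() returns a zip iterator object

zip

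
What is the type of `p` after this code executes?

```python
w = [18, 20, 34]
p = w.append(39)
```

list.append() returns None (mutates in place)

NoneType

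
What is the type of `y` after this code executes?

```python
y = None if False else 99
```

Ternary: condition is False, else branch (99) taken → int

int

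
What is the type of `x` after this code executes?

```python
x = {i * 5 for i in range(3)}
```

A set comprehension {expr for x in iterable} produces a set

set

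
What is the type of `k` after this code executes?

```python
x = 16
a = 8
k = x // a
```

int // int returns int (16 // 8 = 2)

int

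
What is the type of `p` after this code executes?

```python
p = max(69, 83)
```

max() of ints returns int

int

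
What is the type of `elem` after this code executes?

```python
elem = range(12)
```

range() returns a range object

range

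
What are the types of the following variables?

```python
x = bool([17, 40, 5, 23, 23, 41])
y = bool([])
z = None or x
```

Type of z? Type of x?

None or <bool> returns the bool; bool() returns bool

bool, bool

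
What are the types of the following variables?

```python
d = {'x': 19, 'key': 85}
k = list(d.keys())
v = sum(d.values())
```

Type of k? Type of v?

list(...) returns list; sum of int values returns int

list, int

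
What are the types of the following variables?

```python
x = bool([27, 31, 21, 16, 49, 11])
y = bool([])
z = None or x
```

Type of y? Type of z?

bool() returns bool; None or <bool> returns the bool

bool, bool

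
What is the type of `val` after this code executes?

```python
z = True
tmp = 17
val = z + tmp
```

bool + int returns int (True is 1, so 1 + 17 = 18)

int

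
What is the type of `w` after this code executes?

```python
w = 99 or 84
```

'or' returns the first truthy value (99, which is int)

int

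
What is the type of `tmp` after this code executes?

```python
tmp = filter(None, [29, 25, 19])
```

filter() returns a filter iterator object

filter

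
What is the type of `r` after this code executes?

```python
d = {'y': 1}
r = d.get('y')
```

dict.get() returns the value (int) when key is found

int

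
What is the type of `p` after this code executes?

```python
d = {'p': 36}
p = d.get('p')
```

dict.get() returns the value (int) when key is found

int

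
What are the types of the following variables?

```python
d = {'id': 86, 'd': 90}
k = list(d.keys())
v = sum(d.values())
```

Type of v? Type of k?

sum of int values returns int; list(...) returns list

int, list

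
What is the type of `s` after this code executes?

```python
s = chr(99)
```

chr() returns str (single character)

str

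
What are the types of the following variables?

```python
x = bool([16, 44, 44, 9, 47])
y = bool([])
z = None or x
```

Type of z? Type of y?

None or <bool> returns the bool; bool() returns bool

bool, bool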